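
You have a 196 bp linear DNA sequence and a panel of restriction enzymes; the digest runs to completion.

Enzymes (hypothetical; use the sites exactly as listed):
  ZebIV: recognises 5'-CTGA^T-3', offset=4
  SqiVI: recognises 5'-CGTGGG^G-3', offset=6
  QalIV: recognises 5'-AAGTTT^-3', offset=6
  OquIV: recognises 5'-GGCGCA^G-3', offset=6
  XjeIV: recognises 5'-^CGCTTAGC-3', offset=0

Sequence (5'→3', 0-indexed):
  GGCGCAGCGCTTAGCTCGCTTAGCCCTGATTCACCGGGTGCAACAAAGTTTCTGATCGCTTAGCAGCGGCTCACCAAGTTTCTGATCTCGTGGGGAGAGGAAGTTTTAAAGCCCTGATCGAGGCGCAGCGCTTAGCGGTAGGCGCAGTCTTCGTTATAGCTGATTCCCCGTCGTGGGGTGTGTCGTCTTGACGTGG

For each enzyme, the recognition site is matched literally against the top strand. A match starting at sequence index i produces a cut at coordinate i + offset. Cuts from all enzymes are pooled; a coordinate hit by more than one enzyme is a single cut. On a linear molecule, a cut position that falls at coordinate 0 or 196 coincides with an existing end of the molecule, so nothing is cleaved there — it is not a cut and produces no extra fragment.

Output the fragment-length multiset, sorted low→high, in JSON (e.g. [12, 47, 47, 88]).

Per-enzyme occurrences:
  ZebIV CTGAT/4: at [25, 51, 81, 113, 159] ⇒ [29, 55, 85, 117, 163]
  SqiVI CGTGGGG/6: at [88, 171] ⇒ [94, 177]
  QalIV AAGTTT/6: at [45, 75, 100] ⇒ [51, 81, 106]
  OquIV GGCGCAG/6: at [0, 121, 140] ⇒ [6, 127, 146]
  XjeIV CGCTTAGC/0: at [7, 16, 56, 128] ⇒ [7, 16, 56, 128]

All cut coordinates (distinct, sorted): [6, 7, 16, 29, 51, 55, 56, 81, 85, 94, 106, 117, 127, 128, 146, 163, 177]

Fragments:
  [0,6): 6 bp
  [6,7): 1 bp
  [7,16): 9 bp
  [16,29): 13 bp
  [29,51): 22 bp
  [51,55): 4 bp
  [55,56): 1 bp
  [56,81): 25 bp
  [81,85): 4 bp
  [85,94): 9 bp
  [94,106): 12 bp
  [106,117): 11 bp
  [117,127): 10 bp
  [127,128): 1 bp
  [128,146): 18 bp
  [146,163): 17 bp
  [163,177): 14 bp
  [177,196): 19 bp

[1,1,1,4,4,6,9,9,10,11,12,13,14,17,18,19,22,25]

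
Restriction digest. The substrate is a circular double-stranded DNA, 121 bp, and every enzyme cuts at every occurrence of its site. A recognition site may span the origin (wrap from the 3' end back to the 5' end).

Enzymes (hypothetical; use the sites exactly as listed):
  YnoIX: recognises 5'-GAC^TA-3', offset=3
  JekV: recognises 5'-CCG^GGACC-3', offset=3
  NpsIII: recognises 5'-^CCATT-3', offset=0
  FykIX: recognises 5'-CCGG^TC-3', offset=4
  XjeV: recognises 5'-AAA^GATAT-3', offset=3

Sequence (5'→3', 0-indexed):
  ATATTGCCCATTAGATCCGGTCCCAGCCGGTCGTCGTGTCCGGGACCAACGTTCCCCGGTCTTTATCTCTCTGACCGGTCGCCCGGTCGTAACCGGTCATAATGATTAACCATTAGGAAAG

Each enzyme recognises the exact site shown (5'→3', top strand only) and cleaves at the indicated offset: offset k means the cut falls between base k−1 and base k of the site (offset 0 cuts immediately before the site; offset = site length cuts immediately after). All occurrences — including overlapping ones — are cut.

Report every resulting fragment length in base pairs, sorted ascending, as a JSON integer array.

[8,8,10,10,11,12,13,13,17,19]

Site scan:
  YnoIX (GACTA, off=3): no sites
  JekV (CCGGGACC, off=3): starts [39] → cuts [42]
  NpsIII (CCATT, off=0): starts [7, 109] → cuts [7, 109]
  FykIX (CCGGTC, off=4): starts [16, 26, 55, 74, 82, 92] → cuts [20, 30, 59, 78, 86, 96]
  XjeV (AAAGATAT, off=3): starts [117] → cuts [120]

All cut coordinates (distinct, sorted): [7, 20, 30, 42, 59, 78, 86, 96, 109, 120]

Fragment lengths:
  7→20: 13 bp
  20→30: 10 bp
  30→42: 12 bp
  42→59: 17 bp
  59→78: 19 bp
  78→86: 8 bp
  86→96: 10 bp
  96→109: 13 bp
  109→120: 11 bp
  120→7 (wrap): 121-120+7 = 8 bp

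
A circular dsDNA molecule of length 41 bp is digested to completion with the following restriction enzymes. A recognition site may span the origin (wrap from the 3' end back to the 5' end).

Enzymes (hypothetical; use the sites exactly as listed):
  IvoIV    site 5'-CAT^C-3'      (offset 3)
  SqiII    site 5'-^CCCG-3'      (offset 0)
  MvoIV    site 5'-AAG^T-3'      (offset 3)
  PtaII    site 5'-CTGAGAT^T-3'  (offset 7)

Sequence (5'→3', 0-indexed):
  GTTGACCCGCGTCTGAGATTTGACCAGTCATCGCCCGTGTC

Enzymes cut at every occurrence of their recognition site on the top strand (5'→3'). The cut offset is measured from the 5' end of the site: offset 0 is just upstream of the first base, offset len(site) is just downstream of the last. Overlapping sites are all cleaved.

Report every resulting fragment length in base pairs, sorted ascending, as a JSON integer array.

Per-enzyme occurrences:
  IvoIV CATC/3: at [28] ⇒ [31]
  SqiII CCCG/0: at [5, 33] ⇒ [5, 33]
  MvoIV (AAGT, off=3): no sites
  PtaII CTGAGATT/7: at [12] ⇒ [19]

All cut coordinates (distinct, sorted): [5, 19, 31, 33]

Fragments:
  5→19: 14 bp
  19→31: 12 bp
  31→33: 2 bp
  33→5 (wrap): 41-33+5 = 13 bp

[2,12,13,14]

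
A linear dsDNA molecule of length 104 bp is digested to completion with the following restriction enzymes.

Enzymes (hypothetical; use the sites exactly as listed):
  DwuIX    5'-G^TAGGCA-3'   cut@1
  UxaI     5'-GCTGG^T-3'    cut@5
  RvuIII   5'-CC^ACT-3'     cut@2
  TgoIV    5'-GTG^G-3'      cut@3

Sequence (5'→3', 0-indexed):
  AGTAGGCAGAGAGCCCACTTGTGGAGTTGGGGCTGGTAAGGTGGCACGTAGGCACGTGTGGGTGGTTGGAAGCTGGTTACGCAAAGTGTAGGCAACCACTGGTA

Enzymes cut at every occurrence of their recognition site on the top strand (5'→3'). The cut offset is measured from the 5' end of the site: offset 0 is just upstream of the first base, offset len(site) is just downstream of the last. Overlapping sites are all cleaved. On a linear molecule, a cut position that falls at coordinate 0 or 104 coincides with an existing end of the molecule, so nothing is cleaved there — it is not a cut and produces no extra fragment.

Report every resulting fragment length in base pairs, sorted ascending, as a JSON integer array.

Site scan:
  DwuIX (GTAGGCA, off=1): starts [1, 47, 87] → cuts [2, 48, 88]
  UxaI (GCTGGT, off=5): starts [31, 71] → cuts [36, 76]
  RvuIII (CCACT, off=2): starts [14, 95] → cuts [16, 97]
  TgoIV (GTGG, off=3): starts [20, 40, 57, 61] → cuts [23, 43, 60, 64]

Pooled cuts: [2, 16, 23, 36, 43, 48, 60, 64, 76, 88, 97]

Fragment lengths:
  [0,2): 2 bp
  [2,16): 14 bp
  [16,23): 7 bp
  [23,36): 13 bp
  [36,43): 7 bp
  [43,48): 5 bp
  [48,60): 12 bp
  [60,64): 4 bp
  [64,76): 12 bp
  [76,88): 12 bp
  [88,97): 9 bp
  [97,104): 7 bp

[2,4,5,7,7,7,9,12,12,12,13,14]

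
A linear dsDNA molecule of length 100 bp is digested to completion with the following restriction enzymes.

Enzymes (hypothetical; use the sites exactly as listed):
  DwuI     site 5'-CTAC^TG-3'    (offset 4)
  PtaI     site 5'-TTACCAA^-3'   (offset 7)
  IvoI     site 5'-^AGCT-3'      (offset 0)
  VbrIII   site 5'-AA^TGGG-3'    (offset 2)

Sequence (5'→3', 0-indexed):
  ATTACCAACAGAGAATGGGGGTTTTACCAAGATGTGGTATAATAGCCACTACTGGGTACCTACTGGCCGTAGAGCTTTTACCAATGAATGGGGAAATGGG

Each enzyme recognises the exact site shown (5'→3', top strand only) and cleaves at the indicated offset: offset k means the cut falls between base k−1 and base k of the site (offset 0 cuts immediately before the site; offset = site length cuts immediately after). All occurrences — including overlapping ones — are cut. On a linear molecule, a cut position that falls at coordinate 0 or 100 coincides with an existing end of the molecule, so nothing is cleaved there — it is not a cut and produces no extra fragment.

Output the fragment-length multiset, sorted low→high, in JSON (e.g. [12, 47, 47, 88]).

Per-enzyme occurrences:
  DwuI CTACTG/4: at [48, 59] ⇒ [52, 63]
  PtaI TTACCAA/7: at [1, 23, 77] ⇒ [8, 30, 84]
  IvoI AGCT/0: at [72] ⇒ [72]
  VbrIII AATGGG/2: at [13, 86, 94] ⇒ [15, 88, 96]

Pooled cuts: [8, 15, 30, 52, 63, 72, 84, 88, 96]

Fragment lengths:
  [0,8): 8 bp
  [8,15): 7 bp
  [15,30): 15 bp
  [30,52): 22 bp
  [52,63): 11 bp
  [63,72): 9 bp
  [72,84): 12 bp
  [84,88): 4 bp
  [88,96): 8 bp
  [96,100): 4 bp

[4,4,7,8,8,9,11,12,15,22]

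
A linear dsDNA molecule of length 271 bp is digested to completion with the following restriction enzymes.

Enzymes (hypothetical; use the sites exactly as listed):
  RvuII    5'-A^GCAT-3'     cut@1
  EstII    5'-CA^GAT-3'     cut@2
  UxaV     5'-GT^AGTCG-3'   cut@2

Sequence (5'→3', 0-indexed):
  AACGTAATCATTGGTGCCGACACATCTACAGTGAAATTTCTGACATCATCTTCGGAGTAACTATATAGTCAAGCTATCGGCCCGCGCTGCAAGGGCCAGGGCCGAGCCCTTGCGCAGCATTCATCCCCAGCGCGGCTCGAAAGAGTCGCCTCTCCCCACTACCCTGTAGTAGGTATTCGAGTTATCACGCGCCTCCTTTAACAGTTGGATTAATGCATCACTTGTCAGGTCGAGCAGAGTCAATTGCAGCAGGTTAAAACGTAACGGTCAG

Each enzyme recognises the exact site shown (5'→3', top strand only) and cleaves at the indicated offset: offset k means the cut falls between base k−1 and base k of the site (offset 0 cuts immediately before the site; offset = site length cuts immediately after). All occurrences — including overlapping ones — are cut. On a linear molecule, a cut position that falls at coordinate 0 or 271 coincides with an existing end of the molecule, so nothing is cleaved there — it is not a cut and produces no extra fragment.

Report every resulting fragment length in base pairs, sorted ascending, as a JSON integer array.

Per-enzyme occurrences:
  RvuII (AGCAT, off=1): starts [115] → cuts [116]
  EstII (CAGAT, off=2): no sites
  UxaV (GTAGTCG, off=2): no sites

Pooled cuts: [116]

Fragment lengths:
  [0,116): 116 bp
  [116,271): 155 bp

[116,155]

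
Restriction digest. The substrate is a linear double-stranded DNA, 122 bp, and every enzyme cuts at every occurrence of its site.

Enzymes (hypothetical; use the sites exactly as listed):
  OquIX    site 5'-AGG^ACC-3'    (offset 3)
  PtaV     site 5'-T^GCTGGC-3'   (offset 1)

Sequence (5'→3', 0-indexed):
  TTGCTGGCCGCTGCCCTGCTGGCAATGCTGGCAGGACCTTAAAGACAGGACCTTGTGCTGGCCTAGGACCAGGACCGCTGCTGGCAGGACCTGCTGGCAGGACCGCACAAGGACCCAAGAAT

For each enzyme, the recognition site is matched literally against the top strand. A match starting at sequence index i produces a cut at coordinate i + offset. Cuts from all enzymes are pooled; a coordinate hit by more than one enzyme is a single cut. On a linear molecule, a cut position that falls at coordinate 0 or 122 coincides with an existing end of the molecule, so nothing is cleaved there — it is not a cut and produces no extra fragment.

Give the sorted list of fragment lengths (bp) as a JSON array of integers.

[2,4,6,6,7,9,9,9,9,10,11,11,14,15]

Scan for sites:
  OquIX AGGACC/3: at [32, 46, 64, 70, 85, 98, 109] ⇒ [35, 49, 67, 73, 88, 101, 112]
  PtaV TGCTGGC/1: at [1, 16, 25, 55, 78, 91] ⇒ [2, 17, 26, 56, 79, 92]

Pooled cuts: [2, 17, 26, 35, 49, 56, 67, 73, 79, 88, 92, 101, 112]

Fragments:
  [0,2): 2 bp
  [2,17): 15 bp
  [17,26): 9 bp
  [26,35): 9 bp
  [35,49): 14 bp
  [49,56): 7 bp
  [56,67): 11 bp
  [67,73): 6 bp
  [73,79): 6 bp
  [79,88): 9 bp
  [88,92): 4 bp
  [92,101): 9 bp
  [101,112): 11 bp
  [112,122): 10 bp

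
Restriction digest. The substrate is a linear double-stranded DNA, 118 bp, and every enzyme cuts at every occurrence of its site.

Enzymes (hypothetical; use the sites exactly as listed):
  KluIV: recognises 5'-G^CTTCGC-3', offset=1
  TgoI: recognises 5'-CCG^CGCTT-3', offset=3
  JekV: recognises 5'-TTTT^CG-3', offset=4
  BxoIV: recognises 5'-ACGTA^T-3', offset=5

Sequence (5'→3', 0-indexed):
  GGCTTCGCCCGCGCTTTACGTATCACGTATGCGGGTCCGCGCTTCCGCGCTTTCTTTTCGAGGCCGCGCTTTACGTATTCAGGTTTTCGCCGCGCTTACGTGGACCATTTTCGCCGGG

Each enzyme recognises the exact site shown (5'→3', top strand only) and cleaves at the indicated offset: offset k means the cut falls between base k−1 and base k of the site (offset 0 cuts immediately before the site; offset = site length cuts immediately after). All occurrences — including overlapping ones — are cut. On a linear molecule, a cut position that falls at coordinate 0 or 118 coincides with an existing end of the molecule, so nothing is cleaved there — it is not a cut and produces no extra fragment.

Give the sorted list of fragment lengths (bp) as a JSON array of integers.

[2,5,7,7,8,8,9,10,10,11,11,11,19]

Per-enzyme occurrences:
  KluIV (GCTTCGC, off=1): starts [1] → cuts [2]
  TgoI (CCGCGCTT, off=3): starts [8, 36, 44, 63, 89] → cuts [11, 39, 47, 66, 92]
  JekV (TTTTCG, off=4): starts [54, 83, 107] → cuts [58, 87, 111]
  BxoIV (ACGTAT, off=5): starts [17, 24, 72] → cuts [22, 29, 77]

Pooled cuts: [2, 11, 22, 29, 39, 47, 58, 66, 77, 87, 92, 111]

Fragment lengths:
  [0,2): 2 bp
  [2,11): 9 bp
  [11,22): 11 bp
  [22,29): 7 bp
  [29,39): 10 bp
  [39,47): 8 bp
  [47,58): 11 bp
  [58,66): 8 bp
  [66,77): 11 bp
  [77,87): 10 bp
  [87,92): 5 bp
  [92,111): 19 bp
  [111,118): 7 bp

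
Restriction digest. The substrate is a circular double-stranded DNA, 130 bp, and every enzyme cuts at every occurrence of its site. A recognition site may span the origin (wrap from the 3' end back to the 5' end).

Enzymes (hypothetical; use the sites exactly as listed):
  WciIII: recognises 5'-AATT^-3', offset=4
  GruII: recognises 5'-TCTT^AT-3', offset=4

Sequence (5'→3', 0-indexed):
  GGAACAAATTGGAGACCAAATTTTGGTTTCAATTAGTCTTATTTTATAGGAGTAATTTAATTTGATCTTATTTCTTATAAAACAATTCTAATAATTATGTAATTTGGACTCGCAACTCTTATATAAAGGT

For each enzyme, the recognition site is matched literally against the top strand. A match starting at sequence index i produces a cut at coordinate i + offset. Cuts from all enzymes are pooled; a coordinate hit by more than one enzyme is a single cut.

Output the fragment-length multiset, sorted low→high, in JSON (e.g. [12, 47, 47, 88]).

[5,6,7,7,8,9,11,12,12,16,17,20]

Per-enzyme occurrences:
  WciIII AATT/4: at [6, 18, 30, 53, 58, 83, 92, 100] ⇒ [10, 22, 34, 57, 62, 87, 96, 104]
  GruII TCTTAT/4: at [36, 65, 72, 116] ⇒ [40, 69, 76, 120]

All cut coordinates (distinct, sorted): [10, 22, 34, 40, 57, 62, 69, 76, 87, 96, 104, 120]

Fragment lengths:
  10→22: 12 bp
  22→34: 12 bp
  34→40: 6 bp
  40→57: 17 bp
  57→62: 5 bp
  62→69: 7 bp
  69→76: 7 bp
  76→87: 11 bp
  87→96: 9 bp
  96→104: 8 bp
  104→120: 16 bp
  120→10 (wrap): 130-120+10 = 20 bp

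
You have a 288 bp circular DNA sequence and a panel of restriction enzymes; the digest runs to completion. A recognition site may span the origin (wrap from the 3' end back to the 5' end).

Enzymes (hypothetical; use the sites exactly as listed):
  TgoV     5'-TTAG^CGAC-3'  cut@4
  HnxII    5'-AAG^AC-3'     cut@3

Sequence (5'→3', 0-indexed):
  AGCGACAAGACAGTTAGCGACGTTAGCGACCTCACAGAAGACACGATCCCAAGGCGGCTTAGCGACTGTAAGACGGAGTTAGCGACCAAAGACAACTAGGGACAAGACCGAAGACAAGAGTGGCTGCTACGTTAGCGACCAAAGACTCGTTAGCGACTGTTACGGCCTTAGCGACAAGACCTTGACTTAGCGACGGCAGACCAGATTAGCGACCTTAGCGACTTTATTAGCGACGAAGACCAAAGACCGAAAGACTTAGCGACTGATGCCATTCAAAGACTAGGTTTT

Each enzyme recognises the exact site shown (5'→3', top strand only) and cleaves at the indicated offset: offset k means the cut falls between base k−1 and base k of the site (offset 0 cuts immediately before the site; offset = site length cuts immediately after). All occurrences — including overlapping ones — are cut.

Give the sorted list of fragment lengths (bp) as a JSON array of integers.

[6,7,7,7,7,8,8,8,9,9,9,9,9,10,10,12,12,12,14,15,18,19,19,22,22]

Per-enzyme occurrences:
  TgoV (TTAGCGAC, off=4): starts [13, 22, 58, 78, 131, 149, 167, 186, 205, 214, 226, 255, 286] → cuts [2, 17, 26, 62, 82, 135, 153, 171, 190, 209, 218, 230, 259]
  HnxII (AAGAC, off=3): starts [6, 37, 69, 88, 103, 110, 141, 175, 235, 242, 250, 275] → cuts [9, 40, 72, 91, 106, 113, 144, 178, 238, 245, 253, 278]

Pooled cuts: [2, 9, 17, 26, 40, 62, 72, 82, 91, 106, 113, 135, 144, 153, 171, 178, 190, 209, 218, 230, 238, 245, 253, 259, 278]

Fragment lengths:
  2→9: 7 bp
  9→17: 8 bp
  17→26: 9 bp
  26→40: 14 bp
  40→62: 22 bp
  62→72: 10 bp
  72→82: 10 bp
  82→91: 9 bp
  91→106: 15 bp
  106→113: 7 bp
  113→135: 22 bp
  135→144: 9 bp
  144→153: 9 bp
  153→171: 18 bp
  171→178: 7 bp
  178→190: 12 bp
  190→209: 19 bp
  209→218: 9 bp
  218→230: 12 bp
  230→238: 8 bp
  238→245: 7 bp
  245→253: 8 bp
  253→259: 6 bp
  259→278: 19 bp
  278→2 (wrap): 288-278+2 = 12 bp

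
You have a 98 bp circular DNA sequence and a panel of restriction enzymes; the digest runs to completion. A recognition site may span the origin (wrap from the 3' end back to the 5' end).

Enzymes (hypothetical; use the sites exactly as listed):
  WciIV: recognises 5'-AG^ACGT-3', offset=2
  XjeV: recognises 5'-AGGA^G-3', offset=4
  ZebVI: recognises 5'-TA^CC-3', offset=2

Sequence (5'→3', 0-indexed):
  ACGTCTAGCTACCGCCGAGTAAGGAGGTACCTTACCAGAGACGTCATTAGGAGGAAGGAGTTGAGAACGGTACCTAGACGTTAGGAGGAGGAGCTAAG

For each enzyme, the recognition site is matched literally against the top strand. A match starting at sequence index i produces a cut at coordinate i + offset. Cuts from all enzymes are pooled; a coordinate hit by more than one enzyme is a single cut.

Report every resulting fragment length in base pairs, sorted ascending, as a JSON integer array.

Scan for sites:
  WciIV (AGACGT, off=2): starts [38, 75, 96] → cuts [0, 40, 77]
  XjeV (AGGAG, off=4): starts [21, 48, 55, 82, 85, 88] → cuts [25, 52, 59, 86, 89, 92]
  ZebVI (TACC, off=2): starts [9, 27, 32, 70] → cuts [11, 29, 34, 72]

Pooled cuts: [0, 11, 25, 29, 34, 40, 52, 59, 72, 77, 86, 89, 92]

Fragment lengths:
  0→11: 11 bp
  11→25: 14 bp
  25→29: 4 bp
  29→34: 5 bp
  34→40: 6 bp
  40→52: 12 bp
  52→59: 7 bp
  59→72: 13 bp
  72→77: 5 bp
  77→86: 9 bp
  86→89: 3 bp
  89→92: 3 bp
  92→0 (wrap): 98-92+0 = 6 bp

[3,3,4,5,5,6,6,7,9,11,12,13,14]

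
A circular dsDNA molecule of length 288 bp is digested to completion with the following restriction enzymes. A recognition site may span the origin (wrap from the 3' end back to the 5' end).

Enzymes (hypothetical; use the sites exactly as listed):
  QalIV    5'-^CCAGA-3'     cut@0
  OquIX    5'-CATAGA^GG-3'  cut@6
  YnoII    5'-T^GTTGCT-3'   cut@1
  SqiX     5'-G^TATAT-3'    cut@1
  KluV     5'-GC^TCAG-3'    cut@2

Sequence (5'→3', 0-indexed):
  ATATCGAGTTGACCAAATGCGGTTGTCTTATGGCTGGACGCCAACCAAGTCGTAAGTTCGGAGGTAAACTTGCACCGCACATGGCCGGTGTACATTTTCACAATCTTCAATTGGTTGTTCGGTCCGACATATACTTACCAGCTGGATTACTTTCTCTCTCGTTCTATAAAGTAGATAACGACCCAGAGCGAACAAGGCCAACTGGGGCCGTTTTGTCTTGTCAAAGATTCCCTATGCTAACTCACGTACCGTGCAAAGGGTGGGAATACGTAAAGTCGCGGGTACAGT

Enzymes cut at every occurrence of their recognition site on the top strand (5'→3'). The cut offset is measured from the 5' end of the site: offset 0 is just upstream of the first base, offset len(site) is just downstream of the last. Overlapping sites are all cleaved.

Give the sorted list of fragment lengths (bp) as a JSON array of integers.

[105,183]

Scan for sites:
  QalIV CCAGA/0: at [182] ⇒ [182]
  OquIX (CATAGAGG, off=6): no sites
  YnoII (TGTTGCT, off=1): no sites
  SqiX GTATAT/1: at [286] ⇒ [287]
  KluV (GCTCAG, off=2): no sites

Pooled cuts: [182, 287]

Fragments:
  182→287: 105 bp
  287→182 (wrap): 288-287+182 = 183 bp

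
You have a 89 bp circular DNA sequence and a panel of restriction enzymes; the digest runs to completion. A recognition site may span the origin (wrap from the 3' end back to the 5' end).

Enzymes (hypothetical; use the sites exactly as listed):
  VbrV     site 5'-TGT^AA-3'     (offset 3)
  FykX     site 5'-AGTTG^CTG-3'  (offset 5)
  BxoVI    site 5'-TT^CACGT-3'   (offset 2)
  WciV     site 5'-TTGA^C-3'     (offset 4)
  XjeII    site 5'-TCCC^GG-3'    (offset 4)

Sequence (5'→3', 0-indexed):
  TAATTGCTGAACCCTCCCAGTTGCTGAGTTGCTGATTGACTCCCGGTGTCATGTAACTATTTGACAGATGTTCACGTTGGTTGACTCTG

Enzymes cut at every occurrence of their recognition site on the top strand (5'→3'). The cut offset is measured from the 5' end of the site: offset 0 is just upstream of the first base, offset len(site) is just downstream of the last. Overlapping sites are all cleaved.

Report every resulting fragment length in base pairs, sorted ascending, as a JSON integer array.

Scan for sites:
  VbrV (TGTAA, off=3): starts [51, 87] → cuts [1, 54]
  FykX (AGTTGCTG, off=5): starts [18, 26] → cuts [23, 31]
  BxoVI (TTCACGT, off=2): starts [70] → cuts [72]
  WciV (TTGAC, off=4): starts [35, 60, 80] → cuts [39, 64, 84]
  XjeII (TCCCGG, off=4): starts [40] → cuts [44]

All cut coordinates (distinct, sorted): [1, 23, 31, 39, 44, 54, 64, 72, 84]

Fragment lengths:
  1→23: 22 bp
  23→31: 8 bp
  31→39: 8 bp
  39→44: 5 bp
  44→54: 10 bp
  54→64: 10 bp
  64→72: 8 bp
  72→84: 12 bp
  84→1 (wrap): 89-84+1 = 6 bp

[5,6,8,8,8,10,10,12,22]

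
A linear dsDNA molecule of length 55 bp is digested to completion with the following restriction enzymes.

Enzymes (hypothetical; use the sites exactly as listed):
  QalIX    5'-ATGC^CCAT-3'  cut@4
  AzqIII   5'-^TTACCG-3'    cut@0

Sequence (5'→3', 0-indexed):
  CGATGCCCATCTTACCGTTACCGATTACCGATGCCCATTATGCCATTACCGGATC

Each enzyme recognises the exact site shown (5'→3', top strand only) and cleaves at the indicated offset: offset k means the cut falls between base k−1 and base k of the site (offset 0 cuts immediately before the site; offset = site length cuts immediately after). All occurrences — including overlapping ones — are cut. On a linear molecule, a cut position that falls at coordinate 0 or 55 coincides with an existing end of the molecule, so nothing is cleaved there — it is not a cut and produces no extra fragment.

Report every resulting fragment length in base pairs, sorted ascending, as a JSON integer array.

Per-enzyme occurrences:
  QalIX ATGCCCAT/4: at [2, 30] ⇒ [6, 34]
  AzqIII TTACCG/0: at [11, 17, 24, 45] ⇒ [11, 17, 24, 45]

All cut coordinates (distinct, sorted): [6, 11, 17, 24, 34, 45]

Fragment lengths:
  [0,6): 6 bp
  [6,11): 5 bp
  [11,17): 6 bp
  [17,24): 7 bp
  [24,34): 10 bp
  [34,45): 11 bp
  [45,55): 10 bp

[5,6,6,7,10,10,11]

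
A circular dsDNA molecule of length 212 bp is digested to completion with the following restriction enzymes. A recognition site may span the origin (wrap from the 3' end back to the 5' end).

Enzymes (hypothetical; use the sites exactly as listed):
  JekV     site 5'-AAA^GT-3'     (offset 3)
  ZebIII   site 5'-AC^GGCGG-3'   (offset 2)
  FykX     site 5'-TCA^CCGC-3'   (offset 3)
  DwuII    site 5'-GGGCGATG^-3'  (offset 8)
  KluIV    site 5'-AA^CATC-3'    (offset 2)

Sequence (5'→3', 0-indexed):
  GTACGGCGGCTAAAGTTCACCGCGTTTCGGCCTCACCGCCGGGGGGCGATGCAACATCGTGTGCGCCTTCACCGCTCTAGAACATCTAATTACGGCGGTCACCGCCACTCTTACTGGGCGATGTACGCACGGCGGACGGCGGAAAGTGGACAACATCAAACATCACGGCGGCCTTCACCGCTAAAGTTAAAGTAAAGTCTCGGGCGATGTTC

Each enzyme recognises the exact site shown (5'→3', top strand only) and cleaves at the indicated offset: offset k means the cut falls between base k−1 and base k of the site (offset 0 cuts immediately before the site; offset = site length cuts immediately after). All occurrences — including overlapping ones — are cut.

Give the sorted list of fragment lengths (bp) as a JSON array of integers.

[3,5,5,6,6,7,7,7,7,8,8,8,8,10,11,11,11,13,16,16,17,22]

Site scan:
  JekV AAAGT/3: at [11, 142, 182, 188, 193] ⇒ [14, 145, 185, 191, 196]
  ZebIII ACGGCGG/2: at [2, 91, 128, 135, 164] ⇒ [4, 93, 130, 137, 166]
  FykX TCACCGC/3: at [16, 32, 68, 98, 174] ⇒ [19, 35, 71, 101, 177]
  DwuII GGGCGATG/8: at [43, 115, 201] ⇒ [51, 123, 209]
  KluIV AACATC/2: at [52, 80, 151, 158] ⇒ [54, 82, 153, 160]

All cut coordinates (distinct, sorted): [4, 14, 19, 35, 51, 54, 71, 82, 93, 101, 123, 130, 137, 145, 153, 160, 166, 177, 185, 191, 196, 209]

Fragments:
  4→14: 10 bp
  14→19: 5 bp
  19→35: 16 bp
  35→51: 16 bp
  51→54: 3 bp
  54→71: 17 bp
  71→82: 11 bp
  82→93: 11 bp
  93→101: 8 bp
  101→123: 22 bp
  123→130: 7 bp
  130→137: 7 bp
  137→145: 8 bp
  145→153: 8 bp
  153→160: 7 bp
  160→166: 6 bp
  166→177: 11 bp
  177→185: 8 bp
  185→191: 6 bp
  191→196: 5 bp
  196→209: 13 bp
  209→4 (wrap): 212-209+4 = 7 bp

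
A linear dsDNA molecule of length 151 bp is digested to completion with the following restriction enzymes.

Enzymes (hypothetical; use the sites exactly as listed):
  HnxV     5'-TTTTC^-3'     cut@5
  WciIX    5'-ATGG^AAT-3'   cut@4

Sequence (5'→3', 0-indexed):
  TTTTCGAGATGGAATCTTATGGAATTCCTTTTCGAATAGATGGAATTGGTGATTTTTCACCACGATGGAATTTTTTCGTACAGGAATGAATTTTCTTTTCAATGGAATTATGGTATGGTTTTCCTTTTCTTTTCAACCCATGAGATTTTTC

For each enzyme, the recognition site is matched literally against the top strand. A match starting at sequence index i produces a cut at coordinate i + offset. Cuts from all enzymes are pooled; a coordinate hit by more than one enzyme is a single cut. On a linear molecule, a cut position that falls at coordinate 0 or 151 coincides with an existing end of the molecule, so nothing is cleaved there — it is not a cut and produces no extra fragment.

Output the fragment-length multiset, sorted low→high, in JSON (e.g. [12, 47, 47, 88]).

Site scan:
  HnxV TTTTC/5: at [0, 28, 53, 72, 90, 95, 118, 124, 129, 146] ⇒ [5, 33, 58, 77, 95, 100, 123, 129, 134] (position 151 is a terminus of the linear molecule — no cut)
  WciIX ATGGAAT/4: at [8, 18, 39, 64, 101] ⇒ [12, 22, 43, 68, 105]

Pooled cuts: [5, 12, 22, 33, 43, 58, 68, 77, 95, 100, 105, 123, 129, 134]

Fragment lengths:
  [0,5): 5 bp
  [5,12): 7 bp
  [12,22): 10 bp
  [22,33): 11 bp
  [33,43): 10 bp
  [43,58): 15 bp
  [58,68): 10 bp
  [68,77): 9 bp
  [77,95): 18 bp
  [95,100): 5 bp
  [100,105): 5 bp
  [105,123): 18 bp
  [123,129): 6 bp
  [129,134): 5 bp
  [134,151): 17 bp

[5,5,5,5,6,7,9,10,10,10,11,15,17,18,18]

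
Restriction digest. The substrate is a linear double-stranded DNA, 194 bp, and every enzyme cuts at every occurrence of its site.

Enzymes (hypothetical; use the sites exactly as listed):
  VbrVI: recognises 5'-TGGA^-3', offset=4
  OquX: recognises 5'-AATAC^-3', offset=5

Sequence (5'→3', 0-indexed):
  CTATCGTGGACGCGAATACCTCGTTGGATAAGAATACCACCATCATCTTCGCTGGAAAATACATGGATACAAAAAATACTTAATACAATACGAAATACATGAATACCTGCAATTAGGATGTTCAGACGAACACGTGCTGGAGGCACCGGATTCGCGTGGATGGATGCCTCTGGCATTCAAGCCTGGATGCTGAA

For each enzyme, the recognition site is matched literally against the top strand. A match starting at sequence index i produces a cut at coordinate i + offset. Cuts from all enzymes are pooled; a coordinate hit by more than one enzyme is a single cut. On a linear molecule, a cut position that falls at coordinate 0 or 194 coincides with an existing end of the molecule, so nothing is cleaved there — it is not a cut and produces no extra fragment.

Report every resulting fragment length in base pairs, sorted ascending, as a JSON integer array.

Per-enzyme occurrences:
  VbrVI TGGA/4: at [6, 24, 52, 63, 137, 156, 160, 183] ⇒ [10, 28, 56, 67, 141, 160, 164, 187]
  OquX AATAC/5: at [14, 32, 57, 74, 81, 86, 93, 101] ⇒ [19, 37, 62, 79, 86, 91, 98, 106]

Pooled cuts: [10, 19, 28, 37, 56, 62, 67, 79, 86, 91, 98, 106, 141, 160, 164, 187]

Fragments:
  [0,10): 10 bp
  [10,19): 9 bp
  [19,28): 9 bp
  [28,37): 9 bp
  [37,56): 19 bp
  [56,62): 6 bp
  [62,67): 5 bp
  [67,79): 12 bp
  [79,86): 7 bp
  [86,91): 5 bp
  [91,98): 7 bp
  [98,106): 8 bp
  [106,141): 35 bp
  [141,160): 19 bp
  [160,164): 4 bp
  [164,187): 23 bp
  [187,194): 7 bp

[4,5,5,6,7,7,7,8,9,9,9,10,12,19,19,23,35]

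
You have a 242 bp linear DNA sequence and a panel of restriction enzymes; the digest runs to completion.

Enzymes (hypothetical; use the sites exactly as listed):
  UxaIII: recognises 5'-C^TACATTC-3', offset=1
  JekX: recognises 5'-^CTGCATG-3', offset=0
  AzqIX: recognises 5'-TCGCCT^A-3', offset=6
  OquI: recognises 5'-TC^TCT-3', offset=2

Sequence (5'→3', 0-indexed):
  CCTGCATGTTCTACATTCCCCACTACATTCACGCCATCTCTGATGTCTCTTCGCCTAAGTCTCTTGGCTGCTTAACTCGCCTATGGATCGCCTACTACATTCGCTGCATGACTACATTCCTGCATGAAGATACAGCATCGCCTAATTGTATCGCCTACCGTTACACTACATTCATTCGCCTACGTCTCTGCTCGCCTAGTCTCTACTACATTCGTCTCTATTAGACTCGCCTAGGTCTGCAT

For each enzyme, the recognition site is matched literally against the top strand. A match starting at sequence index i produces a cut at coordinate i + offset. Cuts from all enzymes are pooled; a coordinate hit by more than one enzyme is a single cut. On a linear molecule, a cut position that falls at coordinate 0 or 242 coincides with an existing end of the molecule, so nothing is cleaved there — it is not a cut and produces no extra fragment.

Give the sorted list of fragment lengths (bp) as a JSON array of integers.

Scan for sites:
  UxaIII (CTACATTC, off=1): starts [10, 22, 94, 111, 165, 205] → cuts [11, 23, 95, 112, 166, 206]
  JekX (CTGCATG, off=0): starts [1, 103, 119] → cuts [1, 103, 119]
  AzqIX (TCGCCTA, off=6): starts [50, 76, 87, 137, 150, 175, 191, 226] → cuts [56, 82, 93, 143, 156, 181, 197, 232]
  OquI (TCTCT, off=2): starts [36, 45, 59, 184, 199, 214] → cuts [38, 47, 61, 186, 201, 216]

Pooled cuts: [1, 11, 23, 38, 47, 56, 61, 82, 93, 95, 103, 112, 119, 143, 156, 166, 181, 186, 197, 201, 206, 216, 232]

Fragments:
  [0,1): 1 bp
  [1,11): 10 bp
  [11,23): 12 bp
  [23,38): 15 bp
  [38,47): 9 bp
  [47,56): 9 bp
  [56,61): 5 bp
  [61,82): 21 bp
  [82,93): 11 bp
  [93,95): 2 bp
  [95,103): 8 bp
  [103,112): 9 bp
  [112,119): 7 bp
  [119,143): 24 bp
  [143,156): 13 bp
  [156,166): 10 bp
  [166,181): 15 bp
  [181,186): 5 bp
  [186,197): 11 bp
  [197,201): 4 bp
  [201,206): 5 bp
  [206,216): 10 bp
  [216,232): 16 bp
  [232,242): 10 bp

[1,2,4,5,5,5,7,8,9,9,9,10,10,10,10,11,11,12,13,15,15,16,21,24]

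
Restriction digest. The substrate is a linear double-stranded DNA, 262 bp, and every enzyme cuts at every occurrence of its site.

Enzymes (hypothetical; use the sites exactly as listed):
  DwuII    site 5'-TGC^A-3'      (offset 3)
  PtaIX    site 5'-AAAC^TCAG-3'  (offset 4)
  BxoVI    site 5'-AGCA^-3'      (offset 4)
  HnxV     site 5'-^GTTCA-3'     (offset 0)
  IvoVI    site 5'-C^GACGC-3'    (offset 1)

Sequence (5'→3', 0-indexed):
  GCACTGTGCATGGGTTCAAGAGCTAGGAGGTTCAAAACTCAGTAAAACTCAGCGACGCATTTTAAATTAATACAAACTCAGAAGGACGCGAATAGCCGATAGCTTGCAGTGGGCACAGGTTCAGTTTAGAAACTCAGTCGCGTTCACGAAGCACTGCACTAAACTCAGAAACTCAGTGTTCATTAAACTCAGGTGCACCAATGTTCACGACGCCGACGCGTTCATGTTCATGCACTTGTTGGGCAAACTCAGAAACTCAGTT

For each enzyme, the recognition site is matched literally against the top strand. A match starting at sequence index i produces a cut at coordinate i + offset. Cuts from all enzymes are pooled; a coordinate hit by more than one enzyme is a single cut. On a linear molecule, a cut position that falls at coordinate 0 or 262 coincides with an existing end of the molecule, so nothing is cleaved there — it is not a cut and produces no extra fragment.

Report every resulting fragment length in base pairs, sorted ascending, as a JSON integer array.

[4,4,5,5,5,6,6,6,6,6,7,8,8,8,8,8,9,9,10,11,11,12,15,15,16,24,30]

Site scan:
  DwuII TGCA/3: at [6, 104, 154, 193, 230] ⇒ [9, 107, 157, 196, 233]
  PtaIX AAACTCAG/4: at [34, 44, 73, 129, 160, 168, 184, 244, 252] ⇒ [38, 48, 77, 133, 164, 172, 188, 248, 256]
  BxoVI AGCA/4: at [149] ⇒ [153]
  HnxV GTTCA/0: at [13, 29, 118, 141, 177, 202, 219, 225] ⇒ [13, 29, 118, 141, 177, 202, 219, 225]
  IvoVI CGACGC/1: at [52, 207, 213] ⇒ [53, 208, 214]

Pooled cuts: [9, 13, 29, 38, 48, 53, 77, 107, 118, 133, 141, 153, 157, 164, 172, 177, 188, 196, 202, 208, 214, 219, 225, 233, 248, 256]

Fragment lengths:
  [0,9): 9 bp
  [9,13): 4 bp
  [13,29): 16 bp
  [29,38): 9 bp
  [38,48): 10 bp
  [48,53): 5 bp
  [53,77): 24 bp
  [77,107): 30 bp
  [107,118): 11 bp
  [118,133): 15 bp
  [133,141): 8 bp
  [141,153): 12 bp
  [153,157): 4 bp
  [157,164): 7 bp
  [164,172): 8 bp
  [172,177): 5 bp
  [177,188): 11 bp
  [188,196): 8 bp
  [196,202): 6 bp
  [202,208): 6 bp
  [208,214): 6 bp
  [214,219): 5 bp
  [219,225): 6 bp
  [225,233): 8 bp
  [233,248): 15 bp
  [248,256): 8 bp
  [256,262): 6 bp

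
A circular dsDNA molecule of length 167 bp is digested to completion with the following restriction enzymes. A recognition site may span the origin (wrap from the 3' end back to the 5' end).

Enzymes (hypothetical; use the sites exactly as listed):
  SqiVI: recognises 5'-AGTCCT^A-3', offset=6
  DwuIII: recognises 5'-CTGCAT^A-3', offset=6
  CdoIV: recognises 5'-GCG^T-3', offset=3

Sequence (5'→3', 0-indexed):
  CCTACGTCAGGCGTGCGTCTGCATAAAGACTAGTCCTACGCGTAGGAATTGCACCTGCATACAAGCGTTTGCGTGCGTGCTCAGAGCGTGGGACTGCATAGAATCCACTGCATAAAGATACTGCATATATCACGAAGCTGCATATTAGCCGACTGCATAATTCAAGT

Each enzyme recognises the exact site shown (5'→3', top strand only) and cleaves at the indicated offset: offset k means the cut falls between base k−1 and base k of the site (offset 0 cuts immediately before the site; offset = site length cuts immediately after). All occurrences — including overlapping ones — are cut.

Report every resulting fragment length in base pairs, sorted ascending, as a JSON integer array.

Per-enzyme occurrences:
  SqiVI (AGTCCTA, off=6): starts [31, 164] → cuts [3, 37]
  DwuIII (CTGCATA, off=6): starts [18, 54, 93, 107, 120, 137, 152] → cuts [24, 60, 99, 113, 126, 143, 158]
  CdoIV (GCGT, off=3): starts [10, 14, 39, 64, 70, 74, 85] → cuts [13, 17, 42, 67, 73, 77, 88]

Pooled cuts: [3, 13, 17, 24, 37, 42, 60, 67, 73, 77, 88, 99, 113, 126, 143, 158]

Fragment lengths:
  3→13: 10 bp
  13→17: 4 bp
  17→24: 7 bp
  24→37: 13 bp
  37→42: 5 bp
  42→60: 18 bp
  60→67: 7 bp
  67→73: 6 bp
  73→77: 4 bp
  77→88: 11 bp
  88→99: 11 bp
  99→113: 14 bp
  113→126: 13 bp
  126→143: 17 bp
  143→158: 15 bp
  158→3 (wrap): 167-158+3 = 12 bp

[4,4,5,6,7,7,10,11,11,12,13,13,14,15,17,18]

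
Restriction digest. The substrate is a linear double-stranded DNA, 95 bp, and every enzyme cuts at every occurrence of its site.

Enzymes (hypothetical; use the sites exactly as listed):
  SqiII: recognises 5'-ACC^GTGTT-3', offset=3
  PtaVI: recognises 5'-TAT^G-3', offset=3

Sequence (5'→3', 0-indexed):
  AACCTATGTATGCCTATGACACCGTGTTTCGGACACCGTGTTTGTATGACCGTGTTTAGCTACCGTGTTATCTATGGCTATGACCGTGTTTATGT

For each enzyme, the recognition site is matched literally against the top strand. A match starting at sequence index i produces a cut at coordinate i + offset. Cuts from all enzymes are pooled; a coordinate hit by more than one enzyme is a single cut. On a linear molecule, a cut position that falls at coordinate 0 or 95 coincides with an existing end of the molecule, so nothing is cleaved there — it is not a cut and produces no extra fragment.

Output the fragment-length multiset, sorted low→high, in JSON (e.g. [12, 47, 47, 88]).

Per-enzyme occurrences:
  SqiII (ACCGTGTT, off=3): starts [20, 34, 48, 61, 82] → cuts [23, 37, 51, 64, 85]
  PtaVI (TATG, off=3): starts [4, 8, 14, 44, 72, 78, 90] → cuts [7, 11, 17, 47, 75, 81, 93]

All cut coordinates (distinct, sorted): [7, 11, 17, 23, 37, 47, 51, 64, 75, 81, 85, 93]

Fragments:
  [0,7): 7 bp
  [7,11): 4 bp
  [11,17): 6 bp
  [17,23): 6 bp
  [23,37): 14 bp
  [37,47): 10 bp
  [47,51): 4 bp
  [51,64): 13 bp
  [64,75): 11 bp
  [75,81): 6 bp
  [81,85): 4 bp
  [85,93): 8 bp
  [93,95): 2 bp

[2,4,4,4,6,6,6,7,8,10,11,13,14]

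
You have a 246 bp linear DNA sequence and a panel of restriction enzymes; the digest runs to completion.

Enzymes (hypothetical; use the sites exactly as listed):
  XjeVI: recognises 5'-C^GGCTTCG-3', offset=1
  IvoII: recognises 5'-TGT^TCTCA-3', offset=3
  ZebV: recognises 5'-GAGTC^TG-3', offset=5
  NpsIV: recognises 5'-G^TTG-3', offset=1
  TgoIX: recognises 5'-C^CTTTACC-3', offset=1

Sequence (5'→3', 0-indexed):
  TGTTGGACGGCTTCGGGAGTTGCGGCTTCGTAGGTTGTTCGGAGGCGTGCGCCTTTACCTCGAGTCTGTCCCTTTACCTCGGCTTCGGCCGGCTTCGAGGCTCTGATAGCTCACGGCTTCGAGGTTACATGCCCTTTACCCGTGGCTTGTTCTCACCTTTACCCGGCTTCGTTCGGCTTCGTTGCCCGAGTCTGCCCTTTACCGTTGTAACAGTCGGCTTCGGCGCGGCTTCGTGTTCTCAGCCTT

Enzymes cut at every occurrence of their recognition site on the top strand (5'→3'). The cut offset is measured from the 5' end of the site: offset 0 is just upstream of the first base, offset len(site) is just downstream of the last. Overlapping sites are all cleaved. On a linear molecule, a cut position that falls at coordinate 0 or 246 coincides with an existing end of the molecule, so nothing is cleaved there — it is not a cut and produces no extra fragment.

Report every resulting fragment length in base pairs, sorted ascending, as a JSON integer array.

[2,4,4,5,6,6,7,8,8,9,10,10,10,10,11,11,11,11,11,14,17,18,19,24]

Per-enzyme occurrences:
  XjeVI CGGCTTCG/1: at [7, 22, 79, 89, 113, 163, 173, 214, 225] ⇒ [8, 23, 80, 90, 114, 164, 174, 215, 226]
  IvoII TGTTCTCA/3: at [147, 233] ⇒ [150, 236]
  ZebV GAGTCTG/5: at [61, 187] ⇒ [66, 192]
  NpsIV GTTG/1: at [1, 18, 33, 180, 203] ⇒ [2, 19, 34, 181, 204]
  TgoIX CCTTTACC/1: at [51, 70, 132, 155, 195] ⇒ [52, 71, 133, 156, 196]

Pooled cuts: [2, 8, 19, 23, 34, 52, 66, 71, 80, 90, 114, 133, 150, 156, 164, 174, 181, 192, 196, 204, 215, 226, 236]

Fragments:
  [0,2): 2 bp
  [2,8): 6 bp
  [8,19): 11 bp
  [19,23): 4 bp
  [23,34): 11 bp
  [34,52): 18 bp
  [52,66): 14 bp
  [66,71): 5 bp
  [71,80): 9 bp
  [80,90): 10 bp
  [90,114): 24 bp
  [114,133): 19 bp
  [133,150): 17 bp
  [150,156): 6 bp
  [156,164): 8 bp
  [164,174): 10 bp
  [174,181): 7 bp
  [181,192): 11 bp
  [192,196): 4 bp
  [196,204): 8 bp
  [204,215): 11 bp
  [215,226): 11 bp
  [226,236): 10 bp
  [236,246): 10 bp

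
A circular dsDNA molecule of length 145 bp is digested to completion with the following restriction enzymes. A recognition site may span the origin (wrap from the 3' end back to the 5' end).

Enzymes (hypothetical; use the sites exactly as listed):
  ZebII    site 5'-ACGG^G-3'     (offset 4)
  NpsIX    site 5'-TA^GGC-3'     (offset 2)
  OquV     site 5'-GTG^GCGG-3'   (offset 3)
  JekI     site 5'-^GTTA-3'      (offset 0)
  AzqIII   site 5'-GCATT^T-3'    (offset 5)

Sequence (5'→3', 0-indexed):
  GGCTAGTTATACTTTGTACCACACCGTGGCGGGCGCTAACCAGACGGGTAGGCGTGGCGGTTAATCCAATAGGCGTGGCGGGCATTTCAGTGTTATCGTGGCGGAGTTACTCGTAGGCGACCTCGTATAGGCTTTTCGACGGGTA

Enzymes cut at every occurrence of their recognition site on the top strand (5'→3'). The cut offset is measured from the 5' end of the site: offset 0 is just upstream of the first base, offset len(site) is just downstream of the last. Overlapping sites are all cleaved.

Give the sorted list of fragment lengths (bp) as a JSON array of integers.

[3,3,3,5,5,5,6,6,9,9,10,12,13,14,19,23]

Site scan:
  ZebII (ACGGG, off=4): starts [43, 138] → cuts [47, 142]
  NpsIX (TAGGC, off=2): starts [48, 69, 113, 127, 143] → cuts [0, 50, 71, 115, 129]
  OquV (GTGGCGG, off=3): starts [25, 53, 74, 97] → cuts [28, 56, 77, 100]
  JekI (GTTA, off=0): starts [5, 59, 91, 105] → cuts [5, 59, 91, 105]
  AzqIII (GCATTT, off=5): starts [81] → cuts [86]

Pooled cuts: [0, 5, 28, 47, 50, 56, 59, 71, 77, 86, 91, 100, 105, 115, 129, 142]

Fragment lengths:
  0→5: 5 bp
  5→28: 23 bp
  28→47: 19 bp
  47→50: 3 bp
  50→56: 6 bp
  56→59: 3 bp
  59→71: 12 bp
  71→77: 6 bp
  77→86: 9 bp
  86→91: 5 bp
  91→100: 9 bp
  100→105: 5 bp
  105→115: 10 bp
  115→129: 14 bp
  129→142: 13 bp
  142→0 (wrap): 145-142+0 = 3 bp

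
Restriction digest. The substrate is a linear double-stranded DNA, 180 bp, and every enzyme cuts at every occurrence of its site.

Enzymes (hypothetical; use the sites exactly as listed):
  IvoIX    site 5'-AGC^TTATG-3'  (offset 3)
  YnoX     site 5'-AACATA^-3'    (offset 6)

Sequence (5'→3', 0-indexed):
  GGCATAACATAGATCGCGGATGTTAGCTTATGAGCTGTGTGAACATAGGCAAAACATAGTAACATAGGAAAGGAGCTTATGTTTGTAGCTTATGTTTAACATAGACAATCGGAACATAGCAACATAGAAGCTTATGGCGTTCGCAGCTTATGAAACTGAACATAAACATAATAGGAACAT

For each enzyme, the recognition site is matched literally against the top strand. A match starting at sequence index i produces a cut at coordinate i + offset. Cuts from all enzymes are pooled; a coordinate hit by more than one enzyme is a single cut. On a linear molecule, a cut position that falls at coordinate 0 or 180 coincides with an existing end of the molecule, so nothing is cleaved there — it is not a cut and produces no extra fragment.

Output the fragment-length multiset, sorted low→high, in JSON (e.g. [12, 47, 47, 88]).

[5,6,8,8,10,10,11,11,13,14,15,16,16,17,20]

Site scan:
  IvoIX AGCTTATG/3: at [24, 73, 86, 128, 144] ⇒ [27, 76, 89, 131, 147]
  YnoX AACATA/6: at [5, 41, 52, 60, 97, 112, 120, 158, 164] ⇒ [11, 47, 58, 66, 103, 118, 126, 164, 170]

Pooled cuts: [11, 27, 47, 58, 66, 76, 89, 103, 118, 126, 131, 147, 164, 170]

Fragments:
  [0,11): 11 bp
  [11,27): 16 bp
  [27,47): 20 bp
  [47,58): 11 bp
  [58,66): 8 bp
  [66,76): 10 bp
  [76,89): 13 bp
  [89,103): 14 bp
  [103,118): 15 bp
  [118,126): 8 bp
  [126,131): 5 bp
  [131,147): 16 bp
  [147,164): 17 bp
  [164,170): 6 bp
  [170,180): 10 bp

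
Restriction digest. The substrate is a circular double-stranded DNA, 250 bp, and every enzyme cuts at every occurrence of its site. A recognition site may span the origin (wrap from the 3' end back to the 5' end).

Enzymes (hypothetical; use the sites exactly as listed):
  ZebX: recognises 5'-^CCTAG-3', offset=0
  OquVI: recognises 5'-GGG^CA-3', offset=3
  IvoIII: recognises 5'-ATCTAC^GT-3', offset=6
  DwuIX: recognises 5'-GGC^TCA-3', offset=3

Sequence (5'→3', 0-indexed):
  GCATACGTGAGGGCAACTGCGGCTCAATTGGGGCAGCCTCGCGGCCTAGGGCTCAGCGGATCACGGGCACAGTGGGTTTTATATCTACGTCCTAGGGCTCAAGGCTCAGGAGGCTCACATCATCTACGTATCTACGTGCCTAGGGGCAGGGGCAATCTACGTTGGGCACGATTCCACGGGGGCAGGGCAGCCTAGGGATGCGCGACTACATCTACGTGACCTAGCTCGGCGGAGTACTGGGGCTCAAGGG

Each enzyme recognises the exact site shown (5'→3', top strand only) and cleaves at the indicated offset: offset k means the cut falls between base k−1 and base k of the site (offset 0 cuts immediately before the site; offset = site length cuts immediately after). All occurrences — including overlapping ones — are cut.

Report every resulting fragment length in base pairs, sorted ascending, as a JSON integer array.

[2,3,3,4,5,6,6,7,8,8,8,8,8,8,9,10,10,11,12,13,15,16,21,24,25]

Scan for sites:
  ZebX CCTAG/0: at [44, 90, 138, 190, 219] ⇒ [44, 90, 138, 190, 219]
  OquVI GGGCA/3: at [10, 30, 64, 143, 149, 163, 179, 184, 248] ⇒ [1, 13, 33, 67, 146, 152, 166, 182, 187]
  IvoIII ATCTACGT/6: at [82, 121, 129, 154, 209] ⇒ [88, 127, 135, 160, 215]
  DwuIX GGCTCA/3: at [20, 49, 95, 102, 111, 240] ⇒ [23, 52, 98, 105, 114, 243]

Pooled cuts: [1, 13, 23, 33, 44, 52, 67, 88, 90, 98, 105, 114, 127, 135, 138, 146, 152, 160, 166, 182, 187, 190, 215, 219, 243]

Fragment lengths:
  1→13: 12 bp
  13→23: 10 bp
  23→33: 10 bp
  33→44: 11 bp
  44→52: 8 bp
  52→67: 15 bp
  67→88: 21 bp
  88→90: 2 bp
  90→98: 8 bp
  98→105: 7 bp
  105→114: 9 bp
  114→127: 13 bp
  127→135: 8 bp
  135→138: 3 bp
  138→146: 8 bp
  146→152: 6 bp
  152→160: 8 bp
  160→166: 6 bp
  166→182: 16 bp
  182→187: 5 bp
  187→190: 3 bp
  190→215: 25 bp
  215→219: 4 bp
  219→243: 24 bp
  243→1 (wrap): 250-243+1 = 8 bp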